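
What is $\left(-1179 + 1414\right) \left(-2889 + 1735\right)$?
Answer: $-271190$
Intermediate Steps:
$\left(-1179 + 1414\right) \left(-2889 + 1735\right) = 235 \left(-1154\right) = -271190$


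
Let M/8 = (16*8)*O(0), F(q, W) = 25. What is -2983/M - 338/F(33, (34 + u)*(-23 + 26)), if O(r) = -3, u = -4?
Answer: -963761/76800 ≈ -12.549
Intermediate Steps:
M = -3072 (M = 8*((16*8)*(-3)) = 8*(128*(-3)) = 8*(-384) = -3072)
-2983/M - 338/F(33, (34 + u)*(-23 + 26)) = -2983/(-3072) - 338/25 = -2983*(-1/3072) - 338*1/25 = 2983/3072 - 338/25 = -963761/76800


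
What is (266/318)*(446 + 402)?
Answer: 2128/3 ≈ 709.33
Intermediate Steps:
(266/318)*(446 + 402) = (266*(1/318))*848 = (133/159)*848 = 2128/3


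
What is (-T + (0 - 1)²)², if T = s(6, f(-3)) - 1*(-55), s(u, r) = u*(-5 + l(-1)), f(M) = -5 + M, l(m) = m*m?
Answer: 900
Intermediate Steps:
l(m) = m²
s(u, r) = -4*u (s(u, r) = u*(-5 + (-1)²) = u*(-5 + 1) = u*(-4) = -4*u)
T = 31 (T = -4*6 - 1*(-55) = -24 + 55 = 31)
(-T + (0 - 1)²)² = (-1*31 + (0 - 1)²)² = (-31 + (-1)²)² = (-31 + 1)² = (-30)² = 900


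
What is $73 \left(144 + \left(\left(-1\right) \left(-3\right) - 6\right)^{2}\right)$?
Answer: $11169$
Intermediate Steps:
$73 \left(144 + \left(\left(-1\right) \left(-3\right) - 6\right)^{2}\right) = 73 \left(144 + \left(3 - 6\right)^{2}\right) = 73 \left(144 + \left(-3\right)^{2}\right) = 73 \left(144 + 9\right) = 73 \cdot 153 = 11169$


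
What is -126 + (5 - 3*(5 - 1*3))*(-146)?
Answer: 20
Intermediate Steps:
-126 + (5 - 3*(5 - 1*3))*(-146) = -126 + (5 - 3*(5 - 3))*(-146) = -126 + (5 - 3*2)*(-146) = -126 + (5 - 6)*(-146) = -126 - 1*(-146) = -126 + 146 = 20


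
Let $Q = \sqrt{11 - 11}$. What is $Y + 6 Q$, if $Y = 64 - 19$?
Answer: $45$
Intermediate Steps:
$Q = 0$ ($Q = \sqrt{0} = 0$)
$Y = 45$
$Y + 6 Q = 45 + 6 \cdot 0 = 45 + 0 = 45$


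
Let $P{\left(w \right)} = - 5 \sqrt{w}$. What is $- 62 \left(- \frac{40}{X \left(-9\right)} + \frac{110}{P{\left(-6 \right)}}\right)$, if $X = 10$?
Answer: $- \frac{248}{9} - \frac{682 i \sqrt{6}}{3} \approx -27.556 - 556.85 i$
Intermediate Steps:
$- 62 \left(- \frac{40}{X \left(-9\right)} + \frac{110}{P{\left(-6 \right)}}\right) = - 62 \left(- \frac{40}{10 \left(-9\right)} + \frac{110}{\left(-5\right) \sqrt{-6}}\right) = - 62 \left(- \frac{40}{-90} + \frac{110}{\left(-5\right) i \sqrt{6}}\right) = - 62 \left(\left(-40\right) \left(- \frac{1}{90}\right) + \frac{110}{\left(-5\right) i \sqrt{6}}\right) = - 62 \left(\frac{4}{9} + 110 \frac{i \sqrt{6}}{30}\right) = - 62 \left(\frac{4}{9} + \frac{11 i \sqrt{6}}{3}\right) = - \frac{248}{9} - \frac{682 i \sqrt{6}}{3}$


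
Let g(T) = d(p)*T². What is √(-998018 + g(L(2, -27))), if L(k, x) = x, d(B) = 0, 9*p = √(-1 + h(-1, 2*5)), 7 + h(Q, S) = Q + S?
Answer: I*√998018 ≈ 999.01*I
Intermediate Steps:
h(Q, S) = -7 + Q + S (h(Q, S) = -7 + (Q + S) = -7 + Q + S)
p = ⅑ (p = √(-1 + (-7 - 1 + 2*5))/9 = √(-1 + (-7 - 1 + 10))/9 = √(-1 + 2)/9 = √1/9 = (⅑)*1 = ⅑ ≈ 0.11111)
g(T) = 0 (g(T) = 0*T² = 0)
√(-998018 + g(L(2, -27))) = √(-998018 + 0) = √(-998018) = I*√998018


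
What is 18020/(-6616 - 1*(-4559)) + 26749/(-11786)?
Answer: -15729789/1426106 ≈ -11.030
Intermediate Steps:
18020/(-6616 - 1*(-4559)) + 26749/(-11786) = 18020/(-6616 + 4559) + 26749*(-1/11786) = 18020/(-2057) - 26749/11786 = 18020*(-1/2057) - 26749/11786 = -1060/121 - 26749/11786 = -15729789/1426106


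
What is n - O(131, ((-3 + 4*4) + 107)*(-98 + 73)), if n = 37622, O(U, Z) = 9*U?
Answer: 36443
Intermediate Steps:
n - O(131, ((-3 + 4*4) + 107)*(-98 + 73)) = 37622 - 9*131 = 37622 - 1*1179 = 37622 - 1179 = 36443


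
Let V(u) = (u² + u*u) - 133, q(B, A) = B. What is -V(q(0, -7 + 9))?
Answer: 133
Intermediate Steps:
V(u) = -133 + 2*u² (V(u) = (u² + u²) - 133 = 2*u² - 133 = -133 + 2*u²)
-V(q(0, -7 + 9)) = -(-133 + 2*0²) = -(-133 + 2*0) = -(-133 + 0) = -1*(-133) = 133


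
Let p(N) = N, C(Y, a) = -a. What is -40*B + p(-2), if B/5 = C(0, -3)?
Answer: -602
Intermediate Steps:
B = 15 (B = 5*(-1*(-3)) = 5*3 = 15)
-40*B + p(-2) = -40*15 - 2 = -600 - 2 = -602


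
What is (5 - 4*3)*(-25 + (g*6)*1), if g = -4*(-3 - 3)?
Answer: -833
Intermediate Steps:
g = 24 (g = -4*(-6) = 24)
(5 - 4*3)*(-25 + (g*6)*1) = (5 - 4*3)*(-25 + (24*6)*1) = (5 - 12)*(-25 + 144*1) = -7*(-25 + 144) = -7*119 = -833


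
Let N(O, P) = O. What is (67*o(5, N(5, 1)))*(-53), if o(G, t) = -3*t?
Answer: 53265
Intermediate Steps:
(67*o(5, N(5, 1)))*(-53) = (67*(-3*5))*(-53) = (67*(-15))*(-53) = -1005*(-53) = 53265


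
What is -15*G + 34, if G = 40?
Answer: -566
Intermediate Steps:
-15*G + 34 = -15*40 + 34 = -600 + 34 = -566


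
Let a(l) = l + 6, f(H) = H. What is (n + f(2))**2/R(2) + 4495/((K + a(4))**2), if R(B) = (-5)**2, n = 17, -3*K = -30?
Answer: 10271/400 ≈ 25.677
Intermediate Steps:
K = 10 (K = -1/3*(-30) = 10)
a(l) = 6 + l
R(B) = 25
(n + f(2))**2/R(2) + 4495/((K + a(4))**2) = (17 + 2)**2/25 + 4495/((10 + (6 + 4))**2) = 19**2*(1/25) + 4495/((10 + 10)**2) = 361*(1/25) + 4495/(20**2) = 361/25 + 4495/400 = 361/25 + 4495*(1/400) = 361/25 + 899/80 = 10271/400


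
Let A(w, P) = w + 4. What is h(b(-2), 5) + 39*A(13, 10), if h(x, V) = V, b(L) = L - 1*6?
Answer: 668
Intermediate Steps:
b(L) = -6 + L (b(L) = L - 6 = -6 + L)
A(w, P) = 4 + w
h(b(-2), 5) + 39*A(13, 10) = 5 + 39*(4 + 13) = 5 + 39*17 = 5 + 663 = 668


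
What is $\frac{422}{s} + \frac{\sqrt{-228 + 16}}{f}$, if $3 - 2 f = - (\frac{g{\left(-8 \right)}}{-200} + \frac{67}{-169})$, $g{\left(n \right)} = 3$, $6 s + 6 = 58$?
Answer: $\frac{633}{13} + \frac{135200 i \sqrt{53}}{87493} \approx 48.692 + 11.25 i$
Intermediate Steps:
$s = \frac{26}{3}$ ($s = -1 + \frac{1}{6} \cdot 58 = -1 + \frac{29}{3} = \frac{26}{3} \approx 8.6667$)
$f = \frac{87493}{67600}$ ($f = \frac{3}{2} - \frac{\left(-1\right) \left(\frac{3}{-200} + \frac{67}{-169}\right)}{2} = \frac{3}{2} - \frac{\left(-1\right) \left(3 \left(- \frac{1}{200}\right) + 67 \left(- \frac{1}{169}\right)\right)}{2} = \frac{3}{2} - \frac{\left(-1\right) \left(- \frac{3}{200} - \frac{67}{169}\right)}{2} = \frac{3}{2} - \frac{\left(-1\right) \left(- \frac{13907}{33800}\right)}{2} = \frac{3}{2} - \frac{13907}{67600} = \frac{87493}{67600} \approx 1.2943$)
$\frac{422}{s} + \frac{\sqrt{-228 + 16}}{f} = \frac{422}{\frac{26}{3}} + \frac{\sqrt{-228 + 16}}{\frac{87493}{67600}} = 422 \cdot \frac{3}{26} + \sqrt{-212} \cdot \frac{67600}{87493} = \frac{633}{13} + 2 i \sqrt{53} \cdot \frac{67600}{87493} = \frac{633}{13} + \frac{135200 i \sqrt{53}}{87493}$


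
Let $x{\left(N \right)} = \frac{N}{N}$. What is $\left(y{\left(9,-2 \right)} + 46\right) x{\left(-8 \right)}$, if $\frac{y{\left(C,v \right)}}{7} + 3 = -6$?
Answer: $-17$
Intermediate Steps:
$x{\left(N \right)} = 1$
$y{\left(C,v \right)} = -63$ ($y{\left(C,v \right)} = -21 + 7 \left(-6\right) = -21 - 42 = -63$)
$\left(y{\left(9,-2 \right)} + 46\right) x{\left(-8 \right)} = \left(-63 + 46\right) 1 = \left(-17\right) 1 = -17$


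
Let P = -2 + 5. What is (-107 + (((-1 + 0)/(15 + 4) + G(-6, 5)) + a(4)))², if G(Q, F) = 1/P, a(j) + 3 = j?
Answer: 36312676/3249 ≈ 11177.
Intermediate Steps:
a(j) = -3 + j
P = 3
G(Q, F) = ⅓ (G(Q, F) = 1/3 = ⅓)
(-107 + (((-1 + 0)/(15 + 4) + G(-6, 5)) + a(4)))² = (-107 + (((-1 + 0)/(15 + 4) + ⅓) + (-3 + 4)))² = (-107 + ((-1/19 + ⅓) + 1))² = (-107 + (16/57 + 1))² = (-107 + 73/57)² = (-6026/57)² = 36312676/3249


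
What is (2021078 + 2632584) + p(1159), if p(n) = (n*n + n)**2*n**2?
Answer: 2428005813784175262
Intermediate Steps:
p(n) = n**2*(n + n**2)**2 (p(n) = (n**2 + n)**2*n**2 = (n + n**2)**2*n**2 = n**2*(n + n**2)**2)
(2021078 + 2632584) + p(1159) = (2021078 + 2632584) + 1159**4*(1 + 1159)**2 = 4653662 + 1804403844961*1160**2 = 4653662 + 1804403844961*1345600 = 4653662 + 2428005813779521600 = 2428005813784175262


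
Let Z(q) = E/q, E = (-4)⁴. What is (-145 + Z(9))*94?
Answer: -98606/9 ≈ -10956.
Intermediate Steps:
E = 256
Z(q) = 256/q
(-145 + Z(9))*94 = (-145 + 256/9)*94 = -1049/9*94 = -98606/9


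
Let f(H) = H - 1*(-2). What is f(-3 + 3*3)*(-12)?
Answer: -96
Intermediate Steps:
f(H) = 2 + H (f(H) = H + 2 = 2 + H)
f(-3 + 3*3)*(-12) = (2 + (-3 + 3*3))*(-12) = (2 + (-3 + 9))*(-12) = (2 + 6)*(-12) = 8*(-12) = -96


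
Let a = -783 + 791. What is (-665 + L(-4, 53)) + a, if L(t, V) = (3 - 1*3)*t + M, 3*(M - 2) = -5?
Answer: -1970/3 ≈ -656.67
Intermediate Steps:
a = 8
M = ⅓ (M = 2 + (⅓)*(-5) = 2 - 5/3 = ⅓ ≈ 0.33333)
L(t, V) = ⅓ (L(t, V) = (3 - 1*3)*t + ⅓ = (3 - 3)*t + ⅓ = 0*t + ⅓ = 0 + ⅓ = ⅓)
(-665 + L(-4, 53)) + a = (-665 + ⅓) + 8 = -1994/3 + 8 = -1970/3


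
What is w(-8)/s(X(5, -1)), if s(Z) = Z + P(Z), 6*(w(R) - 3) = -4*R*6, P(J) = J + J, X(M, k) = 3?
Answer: 35/9 ≈ 3.8889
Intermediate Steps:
P(J) = 2*J
w(R) = 3 - 4*R (w(R) = 3 + (-4*R*6)/6 = 3 + (-24*R)/6 = 3 - 4*R)
s(Z) = 3*Z (s(Z) = Z + 2*Z = 3*Z)
w(-8)/s(X(5, -1)) = (3 - 4*(-8))/((3*3)) = (3 + 32)/9 = 35*(⅑) = 35/9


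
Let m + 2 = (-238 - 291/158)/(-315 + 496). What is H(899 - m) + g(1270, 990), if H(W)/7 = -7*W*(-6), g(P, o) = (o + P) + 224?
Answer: 3828808587/14299 ≈ 2.6777e+5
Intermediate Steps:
g(P, o) = 224 + P + o (g(P, o) = (P + o) + 224 = 224 + P + o)
m = -95091/28598 (m = -2 + (-238 - 291/158)/(-315 + 496) = -2 + (-238 - 291*1/158)/181 = -2 + (-238 - 291/158)*(1/181) = -2 - 37895/158*1/181 = -2 - 37895/28598 = -95091/28598 ≈ -3.3251)
H(W) = 294*W (H(W) = 7*(-7*W*(-6)) = 7*(42*W) = 294*W)
H(899 - m) + g(1270, 990) = 294*(899 - 1*(-95091/28598)) + (224 + 1270 + 990) = 294*(899 + 95091/28598) + 2484 = 294*(25804693/28598) + 2484 = 3793289871/14299 + 2484 = 3828808587/14299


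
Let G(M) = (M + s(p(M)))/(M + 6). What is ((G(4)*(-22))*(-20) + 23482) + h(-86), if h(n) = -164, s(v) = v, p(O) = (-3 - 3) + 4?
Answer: 23406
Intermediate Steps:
p(O) = -2 (p(O) = -6 + 4 = -2)
G(M) = (-2 + M)/(6 + M) (G(M) = (M - 2)/(M + 6) = (-2 + M)/(6 + M))
((G(4)*(-22))*(-20) + 23482) + h(-86) = ((((-2 + 4)/(6 + 4))*(-22))*(-20) + 23482) - 164 = (((2/10)*(-22))*(-20) + 23482) - 164 = ((((1/10)*2)*(-22))*(-20) + 23482) - 164 = (((1/5)*(-22))*(-20) + 23482) - 164 = (-22/5*(-20) + 23482) - 164 = (88 + 23482) - 164 = 23570 - 164 = 23406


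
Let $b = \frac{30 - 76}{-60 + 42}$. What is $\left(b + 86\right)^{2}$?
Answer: $\frac{635209}{81} \approx 7842.1$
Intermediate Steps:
$b = \frac{23}{9}$ ($b = - \frac{46}{-18} = \left(-46\right) \left(- \frac{1}{18}\right) = \frac{23}{9} \approx 2.5556$)
$\left(b + 86\right)^{2} = \left(\frac{23}{9} + 86\right)^{2} = \left(\frac{797}{9}\right)^{2} = \frac{635209}{81}$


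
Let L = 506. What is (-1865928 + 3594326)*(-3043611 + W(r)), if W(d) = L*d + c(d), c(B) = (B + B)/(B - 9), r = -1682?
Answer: -11383124502636782/1691 ≈ -6.7316e+12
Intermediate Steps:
c(B) = 2*B/(-9 + B) (c(B) = (2*B)/(-9 + B) = 2*B/(-9 + B))
W(d) = 506*d + 2*d/(-9 + d)
(-1865928 + 3594326)*(-3043611 + W(r)) = (-1865928 + 3594326)*(-3043611 + 2*(-1682)*(-2276 + 253*(-1682))/(-9 - 1682)) = 1728398*(-3043611 + 2*(-1682)*(-2276 - 425546)/(-1691)) = 1728398*(-3043611 + 2*(-1682)*(-1/1691)*(-427822)) = 1728398*(-3043611 - 1439193208/1691) = 1728398*(-6585939409/1691) = -11383124502636782/1691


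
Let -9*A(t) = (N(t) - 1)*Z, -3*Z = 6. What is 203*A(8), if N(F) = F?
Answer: 2842/9 ≈ 315.78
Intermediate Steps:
Z = -2 (Z = -⅓*6 = -2)
A(t) = -2/9 + 2*t/9 (A(t) = -(t - 1)*(-2)/9 = -(-1 + t)*(-2)/9 = -(2 - 2*t)/9 = -2/9 + 2*t/9)
203*A(8) = 203*(-2/9 + (2/9)*8) = 203*(-2/9 + 16/9) = 203*(14/9) = 2842/9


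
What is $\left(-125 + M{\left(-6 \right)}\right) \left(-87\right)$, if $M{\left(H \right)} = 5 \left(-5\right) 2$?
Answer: $15225$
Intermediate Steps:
$M{\left(H \right)} = -50$ ($M{\left(H \right)} = \left(-25\right) 2 = -50$)
$\left(-125 + M{\left(-6 \right)}\right) \left(-87\right) = \left(-125 - 50\right) \left(-87\right) = \left(-175\right) \left(-87\right) = 15225$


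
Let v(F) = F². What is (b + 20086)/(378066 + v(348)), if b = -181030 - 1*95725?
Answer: -36667/71310 ≈ -0.51419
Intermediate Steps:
b = -276755 (b = -181030 - 95725 = -276755)
(b + 20086)/(378066 + v(348)) = (-276755 + 20086)/(378066 + 348²) = -256669/(378066 + 121104) = -256669/499170 = -256669*1/499170 = -36667/71310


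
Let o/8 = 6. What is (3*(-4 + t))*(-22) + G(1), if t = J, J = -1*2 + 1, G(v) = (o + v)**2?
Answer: 2731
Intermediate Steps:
o = 48 (o = 8*6 = 48)
G(v) = (48 + v)**2
J = -1 (J = -2 + 1 = -1)
t = -1
(3*(-4 + t))*(-22) + G(1) = (3*(-4 - 1))*(-22) + (48 + 1)**2 = (3*(-5))*(-22) + 49**2 = -15*(-22) + 2401 = 330 + 2401 = 2731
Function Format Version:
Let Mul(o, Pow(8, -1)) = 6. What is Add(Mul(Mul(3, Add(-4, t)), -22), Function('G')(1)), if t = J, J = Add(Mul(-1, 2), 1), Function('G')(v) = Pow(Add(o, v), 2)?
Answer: 2731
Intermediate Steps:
o = 48 (o = Mul(8, 6) = 48)
Function('G')(v) = Pow(Add(48, v), 2)
J = -1 (J = Add(-2, 1) = -1)
t = -1
Add(Mul(Mul(3, Add(-4, t)), -22), Function('G')(1)) = Add(Mul(Mul(3, Add(-4, -1)), -22), Pow(Add(48, 1), 2)) = Add(Mul(Mul(3, -5), -22), Pow(49, 2)) = Add(Mul(-15, -22), 2401) = Add(330, 2401) = 2731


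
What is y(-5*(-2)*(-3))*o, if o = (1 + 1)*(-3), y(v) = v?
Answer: 180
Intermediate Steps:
o = -6 (o = 2*(-3) = -6)
y(-5*(-2)*(-3))*o = (-5*(-2)*(-3))*(-6) = (10*(-3))*(-6) = -30*(-6) = 180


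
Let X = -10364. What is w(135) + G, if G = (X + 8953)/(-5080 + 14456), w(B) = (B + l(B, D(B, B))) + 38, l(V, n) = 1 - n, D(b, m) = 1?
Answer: 1620637/9376 ≈ 172.85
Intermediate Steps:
w(B) = 38 + B (w(B) = (B + (1 - 1*1)) + 38 = (B + (1 - 1)) + 38 = (B + 0) + 38 = B + 38 = 38 + B)
G = -1411/9376 (G = (-10364 + 8953)/(-5080 + 14456) = -1411/9376 ≈ -0.15049)
w(135) + G = (38 + 135) - 1411/9376 = 173 - 1411/9376 = 1620637/9376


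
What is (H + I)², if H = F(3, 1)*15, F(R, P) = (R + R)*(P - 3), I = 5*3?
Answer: 27225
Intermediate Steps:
I = 15
F(R, P) = 2*R*(-3 + P) (F(R, P) = (2*R)*(-3 + P) = 2*R*(-3 + P))
H = -180 (H = (2*3*(-3 + 1))*15 = (2*3*(-2))*15 = -12*15 = -180)
(H + I)² = (-180 + 15)² = (-165)² = 27225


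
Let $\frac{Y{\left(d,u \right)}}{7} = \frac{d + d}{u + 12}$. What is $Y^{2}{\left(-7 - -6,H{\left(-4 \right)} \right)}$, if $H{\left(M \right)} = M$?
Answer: $\frac{49}{16} \approx 3.0625$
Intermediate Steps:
$Y{\left(d,u \right)} = \frac{14 d}{12 + u}$ ($Y{\left(d,u \right)} = 7 \frac{d + d}{u + 12} = 7 \frac{2 d}{12 + u} = \frac{14 d}{12 + u}$)
$Y^{2}{\left(-7 - -6,H{\left(-4 \right)} \right)} = \left(\frac{14 \left(-7 - -6\right)}{12 - 4}\right)^{2} = \left(\frac{14 \left(-7 + 6\right)}{8}\right)^{2} = \left(14 \left(-1\right) \frac{1}{8}\right)^{2} = \left(- \frac{7}{4}\right)^{2} = \frac{49}{16}$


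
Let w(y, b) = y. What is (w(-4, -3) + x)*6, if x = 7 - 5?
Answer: -12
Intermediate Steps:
x = 2
(w(-4, -3) + x)*6 = (-4 + 2)*6 = -2*6 = -12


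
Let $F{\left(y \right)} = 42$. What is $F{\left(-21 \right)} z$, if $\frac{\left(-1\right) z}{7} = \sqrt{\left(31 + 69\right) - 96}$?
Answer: $-588$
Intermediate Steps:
$z = -14$ ($z = - 7 \sqrt{\left(31 + 69\right) - 96} = - 7 \sqrt{100 - 96} = - 7 \sqrt{4} = \left(-7\right) 2 = -14$)
$F{\left(-21 \right)} z = 42 \left(-14\right) = -588$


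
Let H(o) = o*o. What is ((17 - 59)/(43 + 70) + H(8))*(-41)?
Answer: -294790/113 ≈ -2608.8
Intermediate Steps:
H(o) = o**2
((17 - 59)/(43 + 70) + H(8))*(-41) = ((17 - 59)/(43 + 70) + 8**2)*(-41) = (-42/113 + 64)*(-41) = (7190/113)*(-41) = -294790/113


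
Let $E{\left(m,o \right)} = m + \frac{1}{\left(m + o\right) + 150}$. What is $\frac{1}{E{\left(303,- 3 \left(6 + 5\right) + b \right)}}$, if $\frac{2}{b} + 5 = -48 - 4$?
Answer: $\frac{23938}{7253271} \approx 0.0033003$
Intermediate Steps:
$b = - \frac{2}{57}$ ($b = \frac{2}{-5 - 52} = \frac{2}{-57} = 2 \left(- \frac{1}{57}\right) = - \frac{2}{57} \approx -0.035088$)
$E{\left(m,o \right)} = m + \frac{1}{150 + m + o}$
$\frac{1}{E{\left(303,- 3 \left(6 + 5\right) + b \right)}} = \frac{1}{\frac{1}{150 + 303 - \left(\frac{2}{57} + 3 \left(6 + 5\right)\right)} \left(1 + 303^{2} + 150 \cdot 303 + 303 \left(- 3 \left(6 + 5\right) - \frac{2}{57}\right)\right)} = \frac{1}{\frac{1}{150 + 303 - \frac{1883}{57}} \left(1 + 91809 + 45450 + 303 \left(\left(-3\right) 11 - \frac{2}{57}\right)\right)} = \frac{1}{\frac{1}{150 + 303 - \frac{1883}{57}} \left(1 + 91809 + 45450 + 303 \left(-33 - \frac{2}{57}\right)\right)} = \frac{1}{\frac{1}{150 + 303 - \frac{1883}{57}} \left(1 + 91809 + 45450 + 303 \left(- \frac{1883}{57}\right)\right)} = \frac{1}{\frac{1}{\frac{23938}{57}} \left(1 + 91809 + 45450 - \frac{190183}{19}\right)} = \frac{1}{\frac{57}{23938} \cdot \frac{2417757}{19}} = \frac{1}{\frac{7253271}{23938}} = \frac{23938}{7253271}$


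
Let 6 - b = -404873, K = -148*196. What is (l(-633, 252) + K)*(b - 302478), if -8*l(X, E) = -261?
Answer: -23736859003/8 ≈ -2.9671e+9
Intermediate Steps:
K = -29008
l(X, E) = 261/8 (l(X, E) = -⅛*(-261) = 261/8)
b = 404879 (b = 6 - 1*(-404873) = 6 + 404873 = 404879)
(l(-633, 252) + K)*(b - 302478) = (261/8 - 29008)*(404879 - 302478) = -231803/8*102401 = -23736859003/8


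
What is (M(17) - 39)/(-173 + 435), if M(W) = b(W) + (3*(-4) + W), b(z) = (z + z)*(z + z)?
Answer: 561/131 ≈ 4.2824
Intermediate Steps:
b(z) = 4*z² (b(z) = (2*z)*(2*z) = 4*z²)
M(W) = -12 + W + 4*W² (M(W) = 4*W² + (3*(-4) + W) = 4*W² + (-12 + W) = -12 + W + 4*W²)
(M(17) - 39)/(-173 + 435) = ((-12 + 17 + 4*17²) - 39)/(-173 + 435) = ((-12 + 17 + 4*289) - 39)/262 = ((-12 + 17 + 1156) - 39)*(1/262) = (1161 - 39)*(1/262) = 1122*(1/262) = 561/131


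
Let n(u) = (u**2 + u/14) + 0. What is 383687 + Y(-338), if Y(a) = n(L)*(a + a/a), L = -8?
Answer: 2536181/7 ≈ 3.6231e+5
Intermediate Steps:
n(u) = u**2 + u/14 (n(u) = (u**2 + u/14) + 0 = u**2 + u/14)
Y(a) = 444/7 + 444*a/7 (Y(a) = (-8*(1/14 - 8))*(a + a/a) = (-8*(-111/14))*(a + 1) = 444*(1 + a)/7 = 444/7 + 444*a/7)
383687 + Y(-338) = 383687 + (444/7 + (444/7)*(-338)) = 383687 + (444/7 - 150072/7) = 383687 - 149628/7 = 2536181/7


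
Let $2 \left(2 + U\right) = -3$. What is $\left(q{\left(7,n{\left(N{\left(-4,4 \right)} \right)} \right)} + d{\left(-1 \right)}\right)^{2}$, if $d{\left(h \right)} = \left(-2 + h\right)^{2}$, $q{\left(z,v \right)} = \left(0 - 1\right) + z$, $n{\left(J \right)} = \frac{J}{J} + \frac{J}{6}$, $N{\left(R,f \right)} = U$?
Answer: $225$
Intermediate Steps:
$U = - \frac{7}{2}$ ($U = -2 + \frac{1}{2} \left(-3\right) = -2 - \frac{3}{2} = - \frac{7}{2} \approx -3.5$)
$N{\left(R,f \right)} = - \frac{7}{2}$
$n{\left(J \right)} = 1 + \frac{J}{6}$ ($n{\left(J \right)} = 1 + J \frac{1}{6} = 1 + \frac{J}{6}$)
$q{\left(z,v \right)} = -1 + z$
$\left(q{\left(7,n{\left(N{\left(-4,4 \right)} \right)} \right)} + d{\left(-1 \right)}\right)^{2} = \left(\left(-1 + 7\right) + \left(-2 - 1\right)^{2}\right)^{2} = \left(6 + \left(-3\right)^{2}\right)^{2} = \left(6 + 9\right)^{2} = 15^{2} = 225$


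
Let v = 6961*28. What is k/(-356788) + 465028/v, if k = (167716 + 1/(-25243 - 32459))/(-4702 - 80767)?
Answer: 204564298639376253545/85739195078132944488 ≈ 2.3859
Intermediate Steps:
k = -9677548631/4931732238 (k = (167716 + 1/(-57702))/(-85469) = (167716 - 1/57702)*(-1/85469) = (9677548631/57702)*(-1/85469) = -9677548631/4931732238 ≈ -1.9623)
v = 194908
k/(-356788) + 465028/v = -9677548631/4931732238/(-356788) + 465028/194908 = -9677548631/4931732238*(-1/356788) + 465028*(1/194908) = 9677548631/1759582881731544 + 116257/48727 = 204564298639376253545/85739195078132944488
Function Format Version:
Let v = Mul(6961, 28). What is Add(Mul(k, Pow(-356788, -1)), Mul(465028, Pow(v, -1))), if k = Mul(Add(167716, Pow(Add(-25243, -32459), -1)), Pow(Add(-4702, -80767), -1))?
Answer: Rational(204564298639376253545, 85739195078132944488) ≈ 2.3859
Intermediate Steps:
k = Rational(-9677548631, 4931732238) (k = Mul(Add(167716, Pow(-57702, -1)), Pow(-85469, -1)) = Mul(Add(167716, Rational(-1, 57702)), Rational(-1, 85469)) = Mul(Rational(9677548631, 57702), Rational(-1, 85469)) = Rational(-9677548631, 4931732238) ≈ -1.9623)
v = 194908
Add(Mul(k, Pow(-356788, -1)), Mul(465028, Pow(v, -1))) = Add(Mul(Rational(-9677548631, 4931732238), Pow(-356788, -1)), Mul(465028, Pow(194908, -1))) = Add(Mul(Rational(-9677548631, 4931732238), Rational(-1, 356788)), Mul(465028, Rational(1, 194908))) = Add(Rational(9677548631, 1759582881731544), Rational(116257, 48727)) = Rational(204564298639376253545, 85739195078132944488)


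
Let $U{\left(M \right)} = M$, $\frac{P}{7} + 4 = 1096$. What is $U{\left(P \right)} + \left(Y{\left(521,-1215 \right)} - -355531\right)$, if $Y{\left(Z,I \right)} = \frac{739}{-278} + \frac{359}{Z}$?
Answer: $\frac{52601255433}{144838} \approx 3.6317 \cdot 10^{5}$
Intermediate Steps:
$P = 7644$ ($P = -28 + 7 \cdot 1096 = -28 + 7672 = 7644$)
$Y{\left(Z,I \right)} = - \frac{739}{278} + \frac{359}{Z}$ ($Y{\left(Z,I \right)} = 739 \left(- \frac{1}{278}\right) + \frac{359}{Z} = - \frac{739}{278} + \frac{359}{Z}$)
$U{\left(P \right)} + \left(Y{\left(521,-1215 \right)} - -355531\right) = 7644 - \left(- \frac{98836879}{278} - \frac{359}{521}\right) = 7644 + \left(\left(- \frac{739}{278} + 359 \cdot \frac{1}{521}\right) + 355531\right) = 7644 + \left(\left(- \frac{739}{278} + \frac{359}{521}\right) + 355531\right) = 7644 + \left(- \frac{285217}{144838} + 355531\right) = 7644 + \frac{51494113761}{144838} = \frac{52601255433}{144838}$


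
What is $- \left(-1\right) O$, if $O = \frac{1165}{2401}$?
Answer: $\frac{1165}{2401} \approx 0.48521$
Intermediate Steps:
$O = \frac{1165}{2401}$ ($O = 1165 \cdot \frac{1}{2401} = \frac{1165}{2401} \approx 0.48521$)
$- \left(-1\right) O = - \frac{\left(-1\right) 1165}{2401} = \left(-1\right) \left(- \frac{1165}{2401}\right) = \frac{1165}{2401}$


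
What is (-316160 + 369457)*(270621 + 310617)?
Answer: 30978241686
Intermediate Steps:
(-316160 + 369457)*(270621 + 310617) = 53297*581238 = 30978241686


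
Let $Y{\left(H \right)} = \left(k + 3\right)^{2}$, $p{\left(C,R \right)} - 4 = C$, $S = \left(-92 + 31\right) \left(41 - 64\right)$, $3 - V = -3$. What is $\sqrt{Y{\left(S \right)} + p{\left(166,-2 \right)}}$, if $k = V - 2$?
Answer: $\sqrt{219} \approx 14.799$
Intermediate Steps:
$V = 6$ ($V = 3 - -3 = 3 + 3 = 6$)
$S = 1403$ ($S = \left(-61\right) \left(-23\right) = 1403$)
$k = 4$ ($k = 6 - 2 = 4$)
$p{\left(C,R \right)} = 4 + C$
$Y{\left(H \right)} = 49$ ($Y{\left(H \right)} = \left(4 + 3\right)^{2} = 7^{2} = 49$)
$\sqrt{Y{\left(S \right)} + p{\left(166,-2 \right)}} = \sqrt{49 + \left(4 + 166\right)} = \sqrt{49 + 170} = \sqrt{219}$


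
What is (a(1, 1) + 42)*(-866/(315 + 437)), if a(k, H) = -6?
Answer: -3897/94 ≈ -41.457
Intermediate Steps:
(a(1, 1) + 42)*(-866/(315 + 437)) = (-6 + 42)*(-866/(315 + 437)) = 36*(-866/752) = 36*(-866*1/752) = 36*(-433/376) = -3897/94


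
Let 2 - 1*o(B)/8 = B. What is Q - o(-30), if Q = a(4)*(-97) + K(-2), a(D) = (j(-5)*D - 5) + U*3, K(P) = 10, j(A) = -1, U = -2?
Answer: 1209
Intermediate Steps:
o(B) = 16 - 8*B
a(D) = -11 - D (a(D) = (-D - 5) - 2*3 = (-5 - D) - 6 = -11 - D)
Q = 1465 (Q = (-11 - 1*4)*(-97) + 10 = (-11 - 4)*(-97) + 10 = -15*(-97) + 10 = 1455 + 10 = 1465)
Q - o(-30) = 1465 - (16 - 8*(-30)) = 1465 - (16 + 240) = 1465 - 1*256 = 1465 - 256 = 1209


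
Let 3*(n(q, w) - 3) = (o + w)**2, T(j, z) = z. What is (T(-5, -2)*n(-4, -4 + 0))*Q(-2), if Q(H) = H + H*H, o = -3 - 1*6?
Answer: -712/3 ≈ -237.33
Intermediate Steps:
o = -9 (o = -3 - 6 = -9)
n(q, w) = 3 + (-9 + w)**2/3
Q(H) = H + H**2
(T(-5, -2)*n(-4, -4 + 0))*Q(-2) = (-2*(3 + (-9 + (-4 + 0))**2/3))*(-2*(1 - 2)) = (-2*(3 + (-9 - 4)**2/3))*(-2*(-1)) = -2*(3 + (1/3)*(-13)**2)*2 = -2*(3 + (1/3)*169)*2 = -2*(3 + 169/3)*2 = -2*178/3*2 = -356/3*2 = -712/3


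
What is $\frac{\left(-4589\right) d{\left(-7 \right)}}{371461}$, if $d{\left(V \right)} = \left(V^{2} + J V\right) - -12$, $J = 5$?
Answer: $- \frac{119314}{371461} \approx -0.3212$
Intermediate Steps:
$d{\left(V \right)} = 12 + V^{2} + 5 V$ ($d{\left(V \right)} = \left(V^{2} + 5 V\right) - -12 = \left(V^{2} + 5 V\right) + 12 = 12 + V^{2} + 5 V$)
$\frac{\left(-4589\right) d{\left(-7 \right)}}{371461} = \frac{\left(-4589\right) \left(12 + \left(-7\right)^{2} + 5 \left(-7\right)\right)}{371461} = - 4589 \left(12 + 49 - 35\right) \frac{1}{371461} = \left(-4589\right) 26 \cdot \frac{1}{371461} = \left(-119314\right) \frac{1}{371461} = - \frac{119314}{371461}$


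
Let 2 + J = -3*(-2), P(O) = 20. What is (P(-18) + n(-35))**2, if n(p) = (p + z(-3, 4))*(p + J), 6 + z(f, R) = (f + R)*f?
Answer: 1915456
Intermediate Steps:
z(f, R) = -6 + f*(R + f) (z(f, R) = -6 + (f + R)*f = -6 + (R + f)*f = -6 + f*(R + f))
J = 4 (J = -2 - 3*(-2) = -2 + 6 = 4)
n(p) = (-9 + p)*(4 + p) (n(p) = (p + (-6 + (-3)**2 + 4*(-3)))*(p + 4) = (p + (-6 + 9 - 12))*(4 + p) = (p - 9)*(4 + p) = (-9 + p)*(4 + p))
(P(-18) + n(-35))**2 = (20 + (-36 + (-35)**2 - 5*(-35)))**2 = (20 + (-36 + 1225 + 175))**2 = (20 + 1364)**2 = 1384**2 = 1915456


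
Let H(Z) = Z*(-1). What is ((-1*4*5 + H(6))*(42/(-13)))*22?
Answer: 1848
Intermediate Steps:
H(Z) = -Z
((-1*4*5 + H(6))*(42/(-13)))*22 = ((-1*4*5 - 1*6)*(42/(-13)))*22 = ((-4*5 - 6)*(42*(-1/13)))*22 = ((-20 - 6)*(-42/13))*22 = -26*(-42/13)*22 = 84*22 = 1848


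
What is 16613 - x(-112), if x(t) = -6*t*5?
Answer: 13253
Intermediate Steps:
x(t) = -30*t
16613 - x(-112) = 16613 - (-30)*(-112) = 16613 - 1*3360 = 16613 - 3360 = 13253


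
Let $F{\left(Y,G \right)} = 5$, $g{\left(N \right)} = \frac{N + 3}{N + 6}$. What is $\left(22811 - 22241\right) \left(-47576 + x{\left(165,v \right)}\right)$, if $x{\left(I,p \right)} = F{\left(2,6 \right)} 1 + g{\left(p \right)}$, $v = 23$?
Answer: $- \frac{786333810}{29} \approx -2.7115 \cdot 10^{7}$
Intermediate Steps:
$g{\left(N \right)} = \frac{3 + N}{6 + N}$
$x{\left(I,p \right)} = 5 + \frac{3 + p}{6 + p}$ ($x{\left(I,p \right)} = 5 \cdot 1 + \frac{3 + p}{6 + p} = 5 + \frac{3 + p}{6 + p}$)
$\left(22811 - 22241\right) \left(-47576 + x{\left(165,v \right)}\right) = \left(22811 - 22241\right) \left(-47576 + \frac{3 \left(11 + 2 \cdot 23\right)}{6 + 23}\right) = 570 \left(-47576 + \frac{3 \left(11 + 46\right)}{29}\right) = 570 \left(-47576 + 3 \cdot \frac{1}{29} \cdot 57\right) = 570 \left(-47576 + \frac{171}{29}\right) = 570 \left(- \frac{1379533}{29}\right) = - \frac{786333810}{29}$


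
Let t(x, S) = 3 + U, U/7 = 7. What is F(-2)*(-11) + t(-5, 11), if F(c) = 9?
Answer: -47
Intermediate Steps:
U = 49 (U = 7*7 = 49)
t(x, S) = 52 (t(x, S) = 3 + 49 = 52)
F(-2)*(-11) + t(-5, 11) = 9*(-11) + 52 = -99 + 52 = -47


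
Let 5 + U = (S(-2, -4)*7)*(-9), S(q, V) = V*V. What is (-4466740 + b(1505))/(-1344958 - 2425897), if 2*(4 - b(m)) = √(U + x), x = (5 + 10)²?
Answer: 4466736/3770855 + I*√197/3770855 ≈ 1.1845 + 3.7221e-6*I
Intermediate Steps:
S(q, V) = V²
x = 225 (x = 15² = 225)
U = -1013 (U = -5 + ((-4)²*7)*(-9) = -5 + (16*7)*(-9) = -5 + 112*(-9) = -5 - 1008 = -1013)
b(m) = 4 - I*√197 (b(m) = 4 - √(-1013 + 225)/2 = 4 - I*√197)
(-4466740 + b(1505))/(-1344958 - 2425897) = (-4466740 + (4 - I*√197))/(-1344958 - 2425897) = (-4466736 - I*√197)/(-3770855) = (-4466736 - I*√197)*(-1/3770855) = 4466736/3770855 + I*√197/3770855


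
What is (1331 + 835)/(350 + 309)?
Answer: 2166/659 ≈ 3.2868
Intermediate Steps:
(1331 + 835)/(350 + 309) = 2166/659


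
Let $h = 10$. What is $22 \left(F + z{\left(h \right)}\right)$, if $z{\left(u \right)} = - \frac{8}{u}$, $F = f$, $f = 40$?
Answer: $\frac{4312}{5} \approx 862.4$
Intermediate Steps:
$F = 40$
$22 \left(F + z{\left(h \right)}\right) = 22 \left(40 - \frac{8}{10}\right) = 22 \left(40 - \frac{4}{5}\right) = 22 \cdot \frac{196}{5} = \frac{4312}{5}$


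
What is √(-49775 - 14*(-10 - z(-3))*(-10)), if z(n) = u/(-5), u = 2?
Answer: I*√51119 ≈ 226.1*I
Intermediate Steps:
z(n) = -⅖ (z(n) = 2/(-5) = 2*(-⅕) = -⅖)
√(-49775 - 14*(-10 - z(-3))*(-10)) = √(-49775 - 14*(-10 - 1*(-⅖))*(-10)) = √(-49775 - 14*(-10 + ⅖)*(-10)) = √(-49775 - 14*(-48/5)*(-10)) = √(-49775 + (672/5)*(-10)) = √(-49775 - 1344) = √(-51119) = I*√51119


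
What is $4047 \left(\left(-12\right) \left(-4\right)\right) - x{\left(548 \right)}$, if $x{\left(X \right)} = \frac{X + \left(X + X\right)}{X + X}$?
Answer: $\frac{388509}{2} \approx 1.9425 \cdot 10^{5}$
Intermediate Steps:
$x{\left(X \right)} = \frac{3}{2}$ ($x{\left(X \right)} = \frac{X + 2 X}{2 X} = 3 X \frac{1}{2 X} = \frac{3}{2}$)
$4047 \left(\left(-12\right) \left(-4\right)\right) - x{\left(548 \right)} = 4047 \left(\left(-12\right) \left(-4\right)\right) - \frac{3}{2} = 4047 \cdot 48 - \frac{3}{2} = 194256 - \frac{3}{2} = \frac{388509}{2}$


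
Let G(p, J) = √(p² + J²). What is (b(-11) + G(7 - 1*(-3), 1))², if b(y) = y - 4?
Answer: (15 - √101)² ≈ 24.504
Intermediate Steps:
b(y) = -4 + y
G(p, J) = √(J² + p²)
(b(-11) + G(7 - 1*(-3), 1))² = ((-4 - 11) + √(1² + (7 - 1*(-3))²))² = (-15 + √(1 + (7 + 3)²))² = (-15 + √(1 + 10²))² = (-15 + √(1 + 100))² = (-15 + √101)²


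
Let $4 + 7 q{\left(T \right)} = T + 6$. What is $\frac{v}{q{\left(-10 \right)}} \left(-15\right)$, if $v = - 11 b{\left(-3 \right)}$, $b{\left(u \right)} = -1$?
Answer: $\frac{1155}{8} \approx 144.38$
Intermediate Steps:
$q{\left(T \right)} = \frac{2}{7} + \frac{T}{7}$ ($q{\left(T \right)} = - \frac{4}{7} + \frac{T + 6}{7} = - \frac{4}{7} + \frac{6 + T}{7} = - \frac{4}{7} + \left(\frac{6}{7} + \frac{T}{7}\right) = \frac{2}{7} + \frac{T}{7}$)
$v = 11$ ($v = \left(-11\right) \left(-1\right) = 11$)
$\frac{v}{q{\left(-10 \right)}} \left(-15\right) = \frac{11}{\frac{2}{7} + \frac{1}{7} \left(-10\right)} \left(-15\right) = \frac{11}{\frac{2}{7} - \frac{10}{7}} \left(-15\right) = \frac{11}{- \frac{8}{7}} \left(-15\right) = 11 \left(- \frac{7}{8}\right) \left(-15\right) = \left(- \frac{77}{8}\right) \left(-15\right) = \frac{1155}{8}$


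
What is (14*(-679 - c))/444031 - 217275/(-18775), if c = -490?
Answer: 551012325/47638183 ≈ 11.567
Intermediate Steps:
(14*(-679 - c))/444031 - 217275/(-18775) = (14*(-679 - 1*(-490)))/444031 - 217275/(-18775) = (14*(-679 + 490))*(1/444031) - 217275*(-1/18775) = (14*(-189))*(1/444031) + 8691/751 = -2646*1/444031 + 8691/751 = -378/63433 + 8691/751 = 551012325/47638183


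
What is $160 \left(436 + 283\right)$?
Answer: $115040$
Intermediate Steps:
$160 \left(436 + 283\right) = 160 \cdot 719 = 115040$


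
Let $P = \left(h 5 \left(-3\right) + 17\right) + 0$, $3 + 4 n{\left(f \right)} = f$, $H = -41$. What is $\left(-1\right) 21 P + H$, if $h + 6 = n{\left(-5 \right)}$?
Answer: $-2918$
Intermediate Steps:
$n{\left(f \right)} = - \frac{3}{4} + \frac{f}{4}$
$h = -8$ ($h = -6 + \left(- \frac{3}{4} + \frac{1}{4} \left(-5\right)\right) = -6 - 2 = -8$)
$P = 137$ ($P = \left(\left(-8\right) 5 \left(-3\right) + 17\right) + 0 = \left(\left(-40\right) \left(-3\right) + 17\right) + 0 = \left(120 + 17\right) + 0 = 137 + 0 = 137$)
$\left(-1\right) 21 P + H = \left(-1\right) 21 \cdot 137 - 41 = \left(-21\right) 137 - 41 = -2877 - 41 = -2918$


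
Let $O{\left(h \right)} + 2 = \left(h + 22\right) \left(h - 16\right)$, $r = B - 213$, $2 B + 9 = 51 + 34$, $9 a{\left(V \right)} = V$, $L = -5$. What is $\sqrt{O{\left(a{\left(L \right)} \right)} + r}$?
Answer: $\frac{i \sqrt{43094}}{9} \approx 23.066 i$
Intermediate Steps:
$a{\left(V \right)} = \frac{V}{9}$
$B = 38$ ($B = - \frac{9}{2} + \frac{51 + 34}{2} = - \frac{9}{2} + \frac{1}{2} \cdot 85 = - \frac{9}{2} + \frac{85}{2} = 38$)
$r = -175$ ($r = 38 - 213 = -175$)
$O{\left(h \right)} = -2 + \left(-16 + h\right) \left(22 + h\right)$ ($O{\left(h \right)} = -2 + \left(h + 22\right) \left(h - 16\right) = -2 + \left(22 + h\right) \left(-16 + h\right) = -2 + \left(-16 + h\right) \left(22 + h\right)$)
$\sqrt{O{\left(a{\left(L \right)} \right)} + r} = \sqrt{\left(-354 + \left(\frac{1}{9} \left(-5\right)\right)^{2} + 6 \cdot \frac{1}{9} \left(-5\right)\right) - 175} = \sqrt{\left(-354 + \left(- \frac{5}{9}\right)^{2} + 6 \left(- \frac{5}{9}\right)\right) - 175} = \sqrt{\left(-354 + \frac{25}{81} - \frac{10}{3}\right) - 175} = \sqrt{- \frac{28919}{81} - 175} = \sqrt{- \frac{43094}{81}} = \frac{i \sqrt{43094}}{9}$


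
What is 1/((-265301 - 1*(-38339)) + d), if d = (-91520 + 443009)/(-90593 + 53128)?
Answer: -37465/8503482819 ≈ -4.4058e-6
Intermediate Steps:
d = -351489/37465 (d = 351489/(-37465) = 351489*(-1/37465) = -351489/37465 ≈ -9.3818)
1/((-265301 - 1*(-38339)) + d) = 1/((-265301 - 1*(-38339)) - 351489/37465) = 1/((-265301 + 38339) - 351489/37465) = 1/(-226962 - 351489/37465) = 1/(-8503482819/37465) = -37465/8503482819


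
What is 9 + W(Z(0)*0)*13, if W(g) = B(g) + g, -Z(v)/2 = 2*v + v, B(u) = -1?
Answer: -4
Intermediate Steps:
Z(v) = -6*v (Z(v) = -2*(2*v + v) = -6*v)
W(g) = -1 + g
9 + W(Z(0)*0)*13 = 9 + (-1 - 6*0*0)*13 = 9 + (-1 + 0*0)*13 = 9 + (-1 + 0)*13 = 9 - 1*13 = 9 - 13 = -4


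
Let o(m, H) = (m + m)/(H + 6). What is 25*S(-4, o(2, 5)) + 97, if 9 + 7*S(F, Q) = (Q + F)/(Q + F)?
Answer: 479/7 ≈ 68.429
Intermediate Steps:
o(m, H) = 2*m/(6 + H) (o(m, H) = (2*m)/(6 + H) = 2*m/(6 + H))
S(F, Q) = -8/7 (S(F, Q) = -9/7 + ((Q + F)/(Q + F))/7 = -9/7 + ((F + Q)/(F + Q))/7 = -9/7 + (1/7)*1 = -9/7 + 1/7 = -8/7)
25*S(-4, o(2, 5)) + 97 = 25*(-8/7) + 97 = -200/7 + 97 = 479/7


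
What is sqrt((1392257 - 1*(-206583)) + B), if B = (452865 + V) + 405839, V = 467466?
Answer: sqrt(2925010) ≈ 1710.3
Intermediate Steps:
B = 1326170 (B = (452865 + 467466) + 405839 = 920331 + 405839 = 1326170)
sqrt((1392257 - 1*(-206583)) + B) = sqrt((1392257 - 1*(-206583)) + 1326170) = sqrt((1392257 + 206583) + 1326170) = sqrt(1598840 + 1326170) = sqrt(2925010)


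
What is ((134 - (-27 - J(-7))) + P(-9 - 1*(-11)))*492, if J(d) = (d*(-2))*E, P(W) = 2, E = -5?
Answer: 45756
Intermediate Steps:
J(d) = 10*d (J(d) = (d*(-2))*(-5) = -2*d*(-5) = 10*d)
((134 - (-27 - J(-7))) + P(-9 - 1*(-11)))*492 = ((134 - (-27 - 10*(-7))) + 2)*492 = ((134 - (-27 - 1*(-70))) + 2)*492 = ((134 - (-27 + 70)) + 2)*492 = ((134 - 1*43) + 2)*492 = ((134 - 43) + 2)*492 = (91 + 2)*492 = 93*492 = 45756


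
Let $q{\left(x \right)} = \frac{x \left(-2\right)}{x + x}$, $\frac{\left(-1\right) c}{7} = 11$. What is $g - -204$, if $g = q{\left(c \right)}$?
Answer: $203$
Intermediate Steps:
$c = -77$ ($c = \left(-7\right) 11 = -77$)
$q{\left(x \right)} = -1$ ($q{\left(x \right)} = \frac{\left(-2\right) x}{2 x} = - 2 x \frac{1}{2 x} = -1$)
$g = -1$
$g - -204 = -1 - -204 = -1 + 204 = 203$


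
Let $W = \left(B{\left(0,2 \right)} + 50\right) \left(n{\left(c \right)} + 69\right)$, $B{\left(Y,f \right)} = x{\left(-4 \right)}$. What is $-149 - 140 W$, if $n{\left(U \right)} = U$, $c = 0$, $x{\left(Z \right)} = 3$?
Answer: $-512129$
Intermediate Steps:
$B{\left(Y,f \right)} = 3$
$W = 3657$ ($W = \left(3 + 50\right) \left(0 + 69\right) = 53 \cdot 69 = 3657$)
$-149 - 140 W = -149 - 511980 = -512129$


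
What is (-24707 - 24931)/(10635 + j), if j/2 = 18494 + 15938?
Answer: -49638/79499 ≈ -0.62438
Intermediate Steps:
j = 68864 (j = 2*(18494 + 15938) = 2*34432 = 68864)
(-24707 - 24931)/(10635 + j) = (-24707 - 24931)/(10635 + 68864) = -49638/79499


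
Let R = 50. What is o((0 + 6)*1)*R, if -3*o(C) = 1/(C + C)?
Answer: -25/18 ≈ -1.3889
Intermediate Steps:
o(C) = -1/(6*C) (o(C) = -1/(3*(C + C)) = -1/(2*C)/3 = -1/(6*C))
o((0 + 6)*1)*R = -1/(6*(0 + 6))*50 = -1/(6*(6*1))*50 = -⅙/6*50 = -⅙*⅙*50 = -1/36*50 = -25/18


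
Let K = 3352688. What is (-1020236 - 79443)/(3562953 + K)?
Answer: -1099679/6915641 ≈ -0.15901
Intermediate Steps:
(-1020236 - 79443)/(3562953 + K) = (-1020236 - 79443)/(3562953 + 3352688) = -1099679/6915641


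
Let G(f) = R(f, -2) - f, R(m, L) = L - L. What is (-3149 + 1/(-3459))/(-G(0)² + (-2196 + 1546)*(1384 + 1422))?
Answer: 2723098/1577217525 ≈ 0.0017265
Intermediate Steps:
R(m, L) = 0
G(f) = -f (G(f) = 0 - f = -f)
(-3149 + 1/(-3459))/(-G(0)² + (-2196 + 1546)*(1384 + 1422)) = (-3149 + 1/(-3459))/(-(-1*0)² + (-2196 + 1546)*(1384 + 1422)) = (-3149 - 1/3459)/(-1*0² - 650*2806) = -10892392/(3459*(-1*0 - 1823900)) = -10892392/(3459*(0 - 1823900)) = -10892392/3459/(-1823900) = -10892392/3459*(-1/1823900) = 2723098/1577217525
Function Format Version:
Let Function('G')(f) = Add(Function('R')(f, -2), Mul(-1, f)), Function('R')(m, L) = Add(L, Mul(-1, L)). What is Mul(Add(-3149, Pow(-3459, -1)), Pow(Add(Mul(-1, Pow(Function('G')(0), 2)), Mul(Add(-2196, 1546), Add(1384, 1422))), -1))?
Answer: Rational(2723098, 1577217525) ≈ 0.0017265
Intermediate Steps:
Function('R')(m, L) = 0
Function('G')(f) = Mul(-1, f) (Function('G')(f) = Add(0, Mul(-1, f)) = Mul(-1, f))
Mul(Add(-3149, Pow(-3459, -1)), Pow(Add(Mul(-1, Pow(Function('G')(0), 2)), Mul(Add(-2196, 1546), Add(1384, 1422))), -1)) = Mul(Add(-3149, Pow(-3459, -1)), Pow(Add(Mul(-1, Pow(Mul(-1, 0), 2)), Mul(Add(-2196, 1546), Add(1384, 1422))), -1)) = Mul(Add(-3149, Rational(-1, 3459)), Pow(Add(Mul(-1, Pow(0, 2)), Mul(-650, 2806)), -1)) = Mul(Rational(-10892392, 3459), Pow(Add(Mul(-1, 0), -1823900), -1)) = Mul(Rational(-10892392, 3459), Pow(Add(0, -1823900), -1)) = Mul(Rational(-10892392, 3459), Pow(-1823900, -1)) = Mul(Rational(-10892392, 3459), Rational(-1, 1823900)) = Rational(2723098, 1577217525)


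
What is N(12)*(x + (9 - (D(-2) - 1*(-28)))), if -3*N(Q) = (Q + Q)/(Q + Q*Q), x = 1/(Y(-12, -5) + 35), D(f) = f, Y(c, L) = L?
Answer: 509/585 ≈ 0.87009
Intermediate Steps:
x = 1/30 (x = 1/(-5 + 35) = 1/30 ≈ 0.033333)
N(Q) = -2*Q/(3*(Q + Q²)) (N(Q) = -(Q + Q)/(3*(Q + Q*Q)) = -2*Q/(3*(Q + Q²)))
N(12)*(x + (9 - (D(-2) - 1*(-28)))) = (-2/(3 + 3*12))*(1/30 + (9 - (-2 - 1*(-28)))) = (-2/(3 + 36))*(1/30 + (9 - (-2 + 28))) = (-2/39)*(1/30 + (9 - 1*26)) = (-2*1/39)*(1/30 + (9 - 26)) = -2*(1/30 - 17)/39 = -2/39*(-509/30) = 509/585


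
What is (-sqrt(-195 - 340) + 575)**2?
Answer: (575 - I*sqrt(535))**2 ≈ 3.3009e+5 - 26600.0*I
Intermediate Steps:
(-sqrt(-195 - 340) + 575)**2 = (-sqrt(-535) + 575)**2 = (-I*sqrt(535) + 575)**2 = (575 - I*sqrt(535))**2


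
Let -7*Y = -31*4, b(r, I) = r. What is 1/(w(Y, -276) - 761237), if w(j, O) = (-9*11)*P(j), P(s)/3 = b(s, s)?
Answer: -7/5365487 ≈ -1.3046e-6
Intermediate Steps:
P(s) = 3*s
Y = 124/7 (Y = -(-31)*4/7 = -⅐*(-124) = 124/7 ≈ 17.714)
w(j, O) = -297*j (w(j, O) = (-9*11)*(3*j) = -297*j)
1/(w(Y, -276) - 761237) = 1/(-297*124/7 - 761237) = 1/(-36828/7 - 761237) = 1/(-5365487/7) = -7/5365487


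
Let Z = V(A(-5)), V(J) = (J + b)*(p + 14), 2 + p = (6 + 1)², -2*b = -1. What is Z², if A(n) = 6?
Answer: 628849/4 ≈ 1.5721e+5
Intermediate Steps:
b = ½ (b = -½*(-1) = ½ ≈ 0.50000)
p = 47 (p = -2 + (6 + 1)² = -2 + 7² = -2 + 49 = 47)
V(J) = 61/2 + 61*J (V(J) = (J + ½)*(47 + 14) = (½ + J)*61 = 61/2 + 61*J)
Z = 793/2 (Z = 61/2 + 61*6 = 61/2 + 366 = 793/2 ≈ 396.50)
Z² = (793/2)² = 628849/4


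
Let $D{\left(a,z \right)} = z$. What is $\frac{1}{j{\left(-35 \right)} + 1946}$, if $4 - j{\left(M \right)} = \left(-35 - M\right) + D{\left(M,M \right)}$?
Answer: $\frac{1}{1985} \approx 0.00050378$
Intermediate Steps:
$j{\left(M \right)} = 39$ ($j{\left(M \right)} = 4 - \left(\left(-35 - M\right) + M\right) = 4 - -35 = 4 + 35 = 39$)
$\frac{1}{j{\left(-35 \right)} + 1946} = \frac{1}{39 + 1946} = \frac{1}{1985}$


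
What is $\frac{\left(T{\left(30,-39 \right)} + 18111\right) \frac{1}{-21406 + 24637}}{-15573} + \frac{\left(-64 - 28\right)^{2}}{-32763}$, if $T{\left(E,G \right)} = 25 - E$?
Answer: $- \frac{142156967770}{549505000323} \approx -0.2587$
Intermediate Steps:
$\frac{\left(T{\left(30,-39 \right)} + 18111\right) \frac{1}{-21406 + 24637}}{-15573} + \frac{\left(-64 - 28\right)^{2}}{-32763} = \frac{\left(\left(25 - 30\right) + 18111\right) \frac{1}{-21406 + 24637}}{-15573} + \frac{\left(-64 - 28\right)^{2}}{-32763} = \frac{\left(25 - 30\right) + 18111}{3231} \left(- \frac{1}{15573}\right) + \left(-92\right)^{2} \left(- \frac{1}{32763}\right) = \left(-5 + 18111\right) \frac{1}{3231} \left(- \frac{1}{15573}\right) + 8464 \left(- \frac{1}{32763}\right) = 18106 \cdot \frac{1}{3231} \left(- \frac{1}{15573}\right) - \frac{8464}{32763} = \frac{18106}{3231} \left(- \frac{1}{15573}\right) - \frac{8464}{32763} = - \frac{18106}{50316363} - \frac{8464}{32763} = - \frac{142156967770}{549505000323}$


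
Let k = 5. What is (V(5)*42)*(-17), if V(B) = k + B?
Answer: -7140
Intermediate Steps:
V(B) = 5 + B
(V(5)*42)*(-17) = ((5 + 5)*42)*(-17) = (10*42)*(-17) = 420*(-17) = -7140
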